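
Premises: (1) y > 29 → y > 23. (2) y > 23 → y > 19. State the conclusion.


Hypothetical syllogism: P → Q, Q → R ⊢ P → R
Premise 1: y > 29 → y > 23
Premise 2: y > 23 → y > 19
Chain the implications: the middle term (y > 23) links the two.
Conclusion: If y > 29, then y > 19.

If y > 29, then y > 19.


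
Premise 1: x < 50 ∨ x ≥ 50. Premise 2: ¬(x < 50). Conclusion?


Disjunctive syllogism: P ∨ Q, ¬P ⊢ Q
Disjunction: x < 50 ∨ x ≥ 50
We know it is not the case that x < 50.
By disjunctive syllogism, the other disjunct must be true.

x ≥ 50


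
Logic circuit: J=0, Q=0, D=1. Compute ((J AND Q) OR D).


J AND Q = 0&0 = 0
0 OR 1 = 1

1


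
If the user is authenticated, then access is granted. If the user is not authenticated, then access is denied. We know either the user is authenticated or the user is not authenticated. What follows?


Constructive dilemma: (P → Q) ∧ (R → S), P ∨ R ⊢ Q ∨ S
Premise 1: the user is authenticated → access is granted
Premise 2: the user is not authenticated → access is denied
Premise 3: the user is authenticated ∨ the user is not authenticated
Case 1: Assuming the user is authenticated, then by Premise 1, access is granted.
Case 2: Assuming the user is not authenticated, then by Premise 2, access is denied.
Since one of the user is authenticated or the user is not authenticated must hold, we get access is granted or access is denied.

Access is granted or access is denied.


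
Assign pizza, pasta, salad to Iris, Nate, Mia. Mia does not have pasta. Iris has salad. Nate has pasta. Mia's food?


From clues:
  Iris → salad
  Nate → pasta
By elimination, Mia gets the remaining.

pizza


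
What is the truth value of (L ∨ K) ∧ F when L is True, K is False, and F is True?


L = True, K = False, F = True
Step 1: L ∨ K = True OR False = True
Step 2: True ∧ F = True AND True = True
OR is true when at least one operand is true; AND requires both.

True


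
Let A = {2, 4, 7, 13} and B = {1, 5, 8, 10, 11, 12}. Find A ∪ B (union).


A = {2, 4, 7, 13}
B = {1, 5, 8, 10, 11, 12}
Operation: union
All elements combined: 1, 2, 4, 5, 7, 8, 10, 11, 12, 13

{1, 2, 4, 5, 7, 8, 10, 11, 12, 13}


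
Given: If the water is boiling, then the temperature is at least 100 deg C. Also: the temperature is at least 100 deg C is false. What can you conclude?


Modus tollens: P → Q, ¬Q ⊢ ¬P
P: the water is boiling
Q: the temperature is at least 100 deg C
We have P → Q and Q is false.
By modus tollens, P must be false.

It is not the case that the water is boiling


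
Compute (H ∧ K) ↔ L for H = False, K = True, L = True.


H = False, K = True, L = True
Step 1: H ∧ K = False AND True = False
Step 2: (False) ↔ L: true when both sides have same truth value.
Result: False ↔ True = False

False


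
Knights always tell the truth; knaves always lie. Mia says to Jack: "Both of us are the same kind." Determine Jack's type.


Mia says: "Both of us are the same kind."
Case 1: Mia is a Knight (truth-teller)
  Statement is true → they ARE the same → Jack is also a Knight
Case 2: Mia is a Knave (liar)
  Statement is false → they are NOT the same → Jack is a Knight
In both cases, Jack is a Knight.

Knight


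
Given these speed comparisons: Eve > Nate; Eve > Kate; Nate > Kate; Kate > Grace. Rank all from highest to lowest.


Constraints: Eve > Nate; Eve > Kate; Nate > Kate; Kate > Grace
Method: at each step, the next-highest is the one remaining person who never appears on the smaller side of a constraint between remaining people.
  Step 1: remaining {Nate, Kate, Eve, Grace}; on the smaller side: {Nate, Kate, Grace} → Eve is next (Eve > Nate; Eve > Kate).
  Step 2: remaining {Nate, Kate, Grace}; on the smaller side: {Kate, Grace} → Nate is next (Nate > Kate).
  Step 3: remaining {Kate, Grace}; on the smaller side: {Grace} → Kate is next (Kate > Grace).
  Step 4: only Grace remains → lowest.
Final ranking (highest to lowest):

Eve > Nate > Kate > Grace


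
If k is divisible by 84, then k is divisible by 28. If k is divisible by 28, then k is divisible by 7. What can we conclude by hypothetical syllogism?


Hypothetical syllogism: P → Q, Q → R ⊢ P → R
Premise 1: k is divisible by 84 → k is divisible by 28
Premise 2: k is divisible by 28 → k is divisible by 7
Chain the implications: the middle term (k is divisible by 28) links the two.
Conclusion: If k is divisible by 84, then k is divisible by 7.

If k is divisible by 84, then k is divisible by 7.


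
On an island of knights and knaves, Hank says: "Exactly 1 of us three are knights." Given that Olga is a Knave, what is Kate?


Hank claims exactly 1 knights among Hank, Olga, Kate.
Given: Olga is a Knave.

Case 1: Hank is a Knight (tells truth)
  Then exactly 1 of the three are knights.
  Counting Hank, Olga: 1 knight(s) so far. Need 0 more → Kate = Knave.
Case 2: Hank is a Knave (lies)
  Then the count is NOT 1.
  If Kate = Knight, count = 1 = 1 → claim would be true, contradicts lie.
  If Kate = Knave, count = 0 ≠ 1 → lie confirmed ✓

Kate is a Knave.

Knave


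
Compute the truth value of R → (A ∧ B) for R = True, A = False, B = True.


R = True, A = False, B = True
Step 1: A ∧ B = False AND True = False
Step 2: R → (False): false only when R=True and consequent=False.
Result: False

False


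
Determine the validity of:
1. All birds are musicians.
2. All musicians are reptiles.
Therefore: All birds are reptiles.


Premise 1: All birds are musicians.
Premise 2: All musicians are reptiles.
Conclusion: All birds are reptiles.
Barbara syllogism (AAA-1): All A are B, All B are C → All A are C.
Middle term (musicians) distributed in premise 2.

Valid


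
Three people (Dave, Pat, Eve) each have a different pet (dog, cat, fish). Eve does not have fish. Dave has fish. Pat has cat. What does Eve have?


From clues:
  Dave → fish
  Pat → cat
By elimination, Eve gets the remaining.

dog


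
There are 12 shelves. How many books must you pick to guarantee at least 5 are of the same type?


Pigeonhole: to guarantee k in one of n categories, need (k-1)×n + 1.
k = 5, n = 12
Minimum = (5-1) × 12 + 1 = 4 × 12 + 1

49


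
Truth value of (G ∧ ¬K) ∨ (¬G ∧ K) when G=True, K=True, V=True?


G = True, K = True, V = True
Expression: (G ∧ ¬K) ∨ (¬G ∧ K)
Step 1: ¬K = NOT True = False
Step 2: G ∧ ¬K = True AND False = False
Step 3: ¬G = NOT True = False
Step 4: ¬G ∧ K = False AND True = False
Step 5: (False) ∨ (False) = False OR False = False

False


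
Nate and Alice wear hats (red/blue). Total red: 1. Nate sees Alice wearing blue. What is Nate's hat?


Total red = 1, Alice = blue
Red accounted for: 0
Remaining for Nate: 1
Nate's hat is red.

red


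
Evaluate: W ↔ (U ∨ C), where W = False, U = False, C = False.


W = False, U = False, C = False
Step 1: U ∨ C = False OR False = False
Step 2: W ↔ (False): true when both sides have same truth value.
Result: False ↔ False = True

True


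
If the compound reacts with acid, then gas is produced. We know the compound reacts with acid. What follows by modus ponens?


Modus ponens: P → Q, P ⊢ Q
P: the compound reacts with acid
Q: gas is produced
We have P → Q and P is true.
By modus ponens, Q must be true.

Gas is produced


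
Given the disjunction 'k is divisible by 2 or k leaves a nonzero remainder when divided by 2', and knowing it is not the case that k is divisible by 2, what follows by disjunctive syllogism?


Disjunctive syllogism: P ∨ Q, ¬P ⊢ Q
Disjunction: k is divisible by 2 ∨ k leaves a nonzero remainder when divided by 2
We know it is not the case that k is divisible by 2.
By disjunctive syllogism, the other disjunct must be true.

k leaves a nonzero remainder when divided by 2


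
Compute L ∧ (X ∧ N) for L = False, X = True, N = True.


L = False, X = True, N = True
Step 1: X ∧ N = True AND True = True
Step 2: L ∧ True = False AND True = False
AND is true only when ALL operands are true.

False


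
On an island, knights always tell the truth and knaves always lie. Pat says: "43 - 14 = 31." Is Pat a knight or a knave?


Statement: "43 - 14 = 31."
Actual: 43 - 14 = 29
Claimed: 31
Statement is FALSE → Pat lies → Knave

Knave


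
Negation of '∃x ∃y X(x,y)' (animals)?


Original: ∃x ∃y X(x,y)
Rule: ¬∀→∃, ¬∃→∀, negate predicate.
Negation: ∀x ∀y ¬X(x,y)

∀x ∀y ¬X(x,y)


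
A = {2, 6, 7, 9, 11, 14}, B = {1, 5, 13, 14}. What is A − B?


A = {2, 6, 7, 9, 11, 14}
B = {1, 5, 13, 14}
Operation: difference A − B
In A but not B: 2, 6, 7, 9, 11

{2, 6, 7, 9, 11}


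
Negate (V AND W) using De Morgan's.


De Morgan's law: ¬(P ∧ Q) ≡ ¬P ∨ ¬Q
¬(V ∧ W) = ¬V ∨ ¬W

¬V ∨ ¬W


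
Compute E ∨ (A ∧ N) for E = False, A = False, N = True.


E = False, A = False, N = True
Step 1: A ∧ N = False AND True = False
Step 2: E ∨ False = False OR False = False
AND evaluated first (higher precedence); then OR applied.

False


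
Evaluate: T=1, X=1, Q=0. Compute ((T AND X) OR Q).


T AND X = 1&1 = 1
1 OR 0 = 1

1


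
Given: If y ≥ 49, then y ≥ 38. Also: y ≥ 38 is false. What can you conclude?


Modus tollens: P → Q, ¬Q ⊢ ¬P
P: y ≥ 49
Q: y ≥ 38
We have P → Q and Q is false.
By modus tollens, P must be false.

It is not the case that y ≥ 49


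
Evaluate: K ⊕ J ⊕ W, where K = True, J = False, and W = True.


K = True, J = False, W = True
Step 1: K ⊕ J = True XOR False = True
Step 2: True ⊕ W = True XOR True = False
XOR is true when an odd number of operands are true.

False


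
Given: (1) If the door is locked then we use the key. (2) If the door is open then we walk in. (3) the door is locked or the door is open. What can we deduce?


Constructive dilemma: (P → Q) ∧ (R → S), P ∨ R ⊢ Q ∨ S
Premise 1: the door is locked → we use the key
Premise 2: the door is open → we walk in
Premise 3: the door is locked ∨ the door is open
Case 1: Assuming the door is locked, then by Premise 1, we use the key.
Case 2: Assuming the door is open, then by Premise 2, we walk in.
Since one of the door is locked or the door is open must hold, we get we use the key or we walk in.

We use the key or we walk in.


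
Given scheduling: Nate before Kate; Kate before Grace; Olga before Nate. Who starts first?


Constraints: Nate before Kate; Kate before Grace; Olga before Nate
The first task can have nothing scheduled before it, so it must never appear on the right of a 'before'.
Tasks appearing after some 'before': Kate, Grace, Nate.
The only task not in that list is Olga → it is first.

Olga


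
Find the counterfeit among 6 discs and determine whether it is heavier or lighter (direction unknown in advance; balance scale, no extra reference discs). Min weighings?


Let n = 6. 12 possibilities (n discs × lighter/heavier); each weighing has 3 outcomes.
Bound for k weighings: say the first weighing puts j discs on each pan. If it tips, the 2j weighed discs remain suspects (each with a known direction) and k-1 weighings give 3^(k-1) outcomes; 3^(k-1) is odd, so 2j ≤ 3^(k-1) - 1. If it balances, the n - 2j unweighed discs remain with direction unknown: 2(n - 2j) ≤ 3^(k-1) - 1 by the same parity argument. Adding, n ≤ (3^(k-1) - 1) + (3^(k-1) - 1)/2 = (3^k - 3)/2, and the classical three-group strategy achieves this (3 discs in 2 weighings, 12 in 3, 39 in 4, 120 in 5).
So we need the smallest k with (3^k - 3)/2 ≥ 6.
k = 2: (3^2 - 3)/2 = 3 < 6 ✗
k = 3: (3^3 - 3)/2 = 12 ≥ 6 ✓

3


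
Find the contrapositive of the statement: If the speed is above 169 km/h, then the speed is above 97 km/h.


Original: If the speed is above 169 km/h, then the speed is above 97 km/h
Contrapositive: If ¬Q, then ¬P
Negate Q: not (the speed is above 97 km/h)
Negate P: not (the speed is above 169 km/h)

If not (the speed is above 97 km/h), then not (the speed is above 169 km/h).


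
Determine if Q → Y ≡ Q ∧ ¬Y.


Expression 1: Q → Y
Expression 2: Q ∧ ¬Y
Truth table (Q Y | Expr1 Expr2):
  T T |   T     F   ← differ
  T F |   F     T   ← differ
  F T |   T     F   ← differ
  F F |   T     F   ← differ
Counterexample: Q=T, Y=T gives Expr1 = T but Expr2 = F, so the expressions are NOT logically equivalent.

No


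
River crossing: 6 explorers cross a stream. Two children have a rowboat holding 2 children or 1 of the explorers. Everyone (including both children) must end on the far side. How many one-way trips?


Per crossing of one of the explorers: children→, one←, one of the explorers→, one← = 4 trips
6 × 4 = 24, + 1 final children→ = 25
Minimum trips = 25

25


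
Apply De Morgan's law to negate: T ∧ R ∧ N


De Morgan's law: ¬(P ∧ Q ∧ R) ≡ ¬P ∨ ¬Q ∨ ¬R
¬(T ∧ R ∧ N) = ¬T ∨ ¬R ∨ ¬N

¬T ∨ ¬R ∨ ¬N


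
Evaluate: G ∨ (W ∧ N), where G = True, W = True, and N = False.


G = True, W = True, N = False
Step 1: W ∧ N = True AND False = False
Step 2: G ∨ False = True OR False = True
AND evaluated first (higher precedence); then OR applied.

True


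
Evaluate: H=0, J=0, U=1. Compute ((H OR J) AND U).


H OR J = 0|0 = 0
0 AND 1 = 0

0


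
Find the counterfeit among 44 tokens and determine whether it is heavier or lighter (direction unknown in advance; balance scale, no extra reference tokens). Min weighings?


Let n = 44. 88 possibilities (n tokens × lighter/heavier); each weighing has 3 outcomes.
Bound for k weighings: say the first weighing puts j tokens on each pan. If it tips, the 2j weighed tokens remain suspects (each with a known direction) and k-1 weighings give 3^(k-1) outcomes; 3^(k-1) is odd, so 2j ≤ 3^(k-1) - 1. If it balances, the n - 2j unweighed tokens remain with direction unknown: 2(n - 2j) ≤ 3^(k-1) - 1 by the same parity argument. Adding, n ≤ (3^(k-1) - 1) + (3^(k-1) - 1)/2 = (3^k - 3)/2, and the classical three-group strategy achieves this (3 tokens in 2 weighings, 12 in 3, 39 in 4, 120 in 5).
So we need the smallest k with (3^k - 3)/2 ≥ 44.
k = 4: (3^4 - 3)/2 = 39 < 44 ✗
k = 5: (3^5 - 3)/2 = 120 ≥ 44 ✓

5


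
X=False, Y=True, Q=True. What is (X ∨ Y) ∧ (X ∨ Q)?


X = False, Y = True, Q = True
Expression: (X ∨ Y) ∧ (X ∨ Q)
Step 1: X ∨ Y = False OR True = True
Step 2: X ∨ Q = False OR True = True
Step 3: (True) ∧ (True) = True AND True = True

True


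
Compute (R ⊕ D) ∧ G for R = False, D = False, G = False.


R = False, D = False, G = False
Step 1: R ⊕ D = False XOR False = False
Step 2: False ∧ G = False AND False = False
XOR true when exactly one of R,D is true; then AND with G.

False


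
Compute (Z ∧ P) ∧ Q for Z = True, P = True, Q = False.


Z = True, P = True, Q = False
Step 1: Z ∧ P = True AND True = True
Step 2: True ∧ Q = True AND False = False
AND is true only when ALL operands are true.

False


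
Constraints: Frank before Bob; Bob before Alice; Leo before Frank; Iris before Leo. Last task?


Constraints: Frank before Bob; Bob before Alice; Leo before Frank; Iris before Leo
The last task can have nothing scheduled after it, so it must never appear on the left of a 'before'.
Tasks appearing before some other task: Frank, Bob, Leo, Iris.
The only task not in that list is Alice → it is last.

Alice


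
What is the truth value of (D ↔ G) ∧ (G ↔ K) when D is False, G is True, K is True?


D = False, G = True, K = True
Step 1: D ↔ G is true when D and G have the same value. Result: False
Step 2: G ↔ K is true when G and K have the same value. Result: True
Step 3: False ∧ True = False

False


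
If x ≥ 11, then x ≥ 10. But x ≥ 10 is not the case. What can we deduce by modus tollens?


Modus tollens: P → Q, ¬Q ⊢ ¬P
P: x ≥ 11
Q: x ≥ 10
We have P → Q and Q is false.
By modus tollens, P must be false.

It is not the case that x ≥ 11


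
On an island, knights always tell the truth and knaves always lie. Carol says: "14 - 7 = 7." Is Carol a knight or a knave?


Statement: "14 - 7 = 7."
Actual: 14 - 7 = 7
Claimed: 7
Statement is TRUE → Carol tells the truth → Knight

Knight


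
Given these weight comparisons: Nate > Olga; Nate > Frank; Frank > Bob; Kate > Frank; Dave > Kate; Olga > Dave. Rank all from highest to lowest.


Constraints: Nate > Olga; Nate > Frank; Frank > Bob; Kate > Frank; Dave > Kate; Olga > Dave
Method: at each step, the next-highest is the one remaining person who never appears on the smaller side of a constraint between remaining people.
  Step 1: remaining {Kate, Olga, Nate, Bob, Frank, Dave}; on the smaller side: {Kate, Olga, Bob, Frank, Dave} → Nate is next (Nate > Olga; Nate > Frank).
  Step 2: remaining {Kate, Olga, Bob, Frank, Dave}; on the smaller side: {Kate, Bob, Frank, Dave} → Olga is next (Olga > Dave).
  Step 3: remaining {Kate, Bob, Frank, Dave}; on the smaller side: {Kate, Bob, Frank} → Dave is next (Dave > Kate).
  Step 4: remaining {Kate, Bob, Frank}; on the smaller side: {Bob, Frank} → Kate is next (Kate > Frank).
  Step 5: remaining {Bob, Frank}; on the smaller side: {Bob} → Frank is next (Frank > Bob).
  Step 6: only Bob remains → lowest.
Final ranking (highest to lowest):

Nate > Olga > Dave > Kate > Frank > Bob


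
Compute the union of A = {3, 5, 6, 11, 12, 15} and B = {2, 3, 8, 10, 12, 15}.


A = {3, 5, 6, 11, 12, 15}
B = {2, 3, 8, 10, 12, 15}
Operation: union
All elements combined: 2, 3, 5, 6, 8, 10, 11, 12, 15

{2, 3, 5, 6, 8, 10, 11, 12, 15}


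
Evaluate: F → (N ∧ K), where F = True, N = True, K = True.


F = True, N = True, K = True
Step 1: N ∧ K = True AND True = True
Step 2: F → (True): false only when F=True and consequent=False.
Result: True

True


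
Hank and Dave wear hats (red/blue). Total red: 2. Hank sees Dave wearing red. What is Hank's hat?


Total red = 2, Dave = red
Red accounted for: 1
Remaining for Hank: 1
Hank's hat is red.

red


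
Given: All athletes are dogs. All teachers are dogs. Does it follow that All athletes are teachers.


Premise 1: All athletes are dogs.
Premise 2: All teachers are dogs.
Conclusion: All athletes are teachers.
Fallacy: undistributed middle. dogs is predicate in both.
Counterexample: athletes and teachers could be disjoint subsets of dogs.

Invalid


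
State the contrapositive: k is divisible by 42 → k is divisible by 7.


Original: If k is divisible by 42, then k is divisible by 7
Contrapositive: If ¬Q, then ¬P
Negate Q: not (k is divisible by 7)
Negate P: not (k is divisible by 42)

If not (k is divisible by 7), then not (k is divisible by 42).


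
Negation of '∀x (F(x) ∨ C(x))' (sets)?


Original: ∀x (F(x) ∨ C(x))
Rule: ¬∀→∃, ¬∃→∀, negate predicate.
Negation: ∃x (¬F(x) ∧ ¬C(x))

∃x (¬F(x) ∧ ¬C(x))


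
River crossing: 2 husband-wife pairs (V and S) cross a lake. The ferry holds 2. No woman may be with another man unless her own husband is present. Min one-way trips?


Label couples V and S.
1. WV+WS → (far: WV,WS; near: HV,HS)
2. WV ←   (far: WS; near: HV,HS,WV)
3. HV+HS → (far: HV,HS,WS; near: WV)
4. HV ←   (far: HS,WS; near: HV,WV)  — HV returns, since WV is alone on near bank
5. HV+WV → (far: all four; near: empty)
Every state respects the constraint.
Minimum trips = 5

5


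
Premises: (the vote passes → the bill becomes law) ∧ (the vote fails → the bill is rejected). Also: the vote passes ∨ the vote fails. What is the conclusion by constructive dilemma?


Constructive dilemma: (P → Q) ∧ (R → S), P ∨ R ⊢ Q ∨ S
Premise 1: the vote passes → the bill becomes law
Premise 2: the vote fails → the bill is rejected
Premise 3: the vote passes ∨ the vote fails
Case 1: Assuming the vote passes, then by Premise 1, the bill becomes law.
Case 2: Assuming the vote fails, then by Premise 2, the bill is rejected.
Since one of the vote passes or the vote fails must hold, we get the bill becomes law or the bill is rejected.

The bill becomes law or the bill is rejected.


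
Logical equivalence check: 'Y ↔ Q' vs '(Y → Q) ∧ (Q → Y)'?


Expression 1: Y ↔ Q
Expression 2: (Y → Q) ∧ (Q → Y)
Truth table (Y Q | Expr1 Expr2):
  T T |   T     T
  T F |   F     F
  F T |   F     F
  F F |   T     T
All 4 rows agree, so the expressions are logically equivalent.

Yes


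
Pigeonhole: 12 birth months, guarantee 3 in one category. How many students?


Pigeonhole: to guarantee k in one of n categories, need (k-1)×n + 1.
k = 3, n = 12
Minimum = (3-1) × 12 + 1 = 2 × 12 + 1

25


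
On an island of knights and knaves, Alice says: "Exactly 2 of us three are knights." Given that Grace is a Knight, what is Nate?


Alice claims exactly 2 knights among Alice, Grace, Nate.
Given: Grace is a Knight.

Case 1: Alice is a Knight (tells truth)
  Then exactly 2 of the three are knights.
  Counting Alice, Grace: 2 knight(s) so far. Need 0 more → Nate = Knave.
Case 2: Alice is a Knave (lies)
  Then the count is NOT 2.
  If Nate = Knight, count = 2 = 2 → claim would be true, contradicts lie.
  If Nate = Knave, count = 1 ≠ 2 → lie confirmed ✓

Nate is a Knave.

Knave


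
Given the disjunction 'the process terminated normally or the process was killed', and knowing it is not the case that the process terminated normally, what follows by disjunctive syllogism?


Disjunctive syllogism: P ∨ Q, ¬P ⊢ Q
Disjunction: the process terminated normally ∨ the process was killed
We know it is not the case that the process terminated normally.
By disjunctive syllogism, the other disjunct must be true.

The process was killed


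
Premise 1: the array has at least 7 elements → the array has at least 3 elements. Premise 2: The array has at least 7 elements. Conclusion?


Modus ponens: P → Q, P ⊢ Q
P: the array has at least 7 elements
Q: the array has at least 3 elements
We have P → Q and P is true.
By modus ponens, Q must be true.

The array has at least 3 elements


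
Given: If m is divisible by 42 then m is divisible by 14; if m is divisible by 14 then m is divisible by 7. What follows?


Hypothetical syllogism: P → Q, Q → R ⊢ P → R
Premise 1: m is divisible by 42 → m is divisible by 14
Premise 2: m is divisible by 14 → m is divisible by 7
Chain the implications: the middle term (m is divisible by 14) links the two.
Conclusion: If m is divisible by 42, then m is divisible by 7.

If m is divisible by 42, then m is divisible by 7.


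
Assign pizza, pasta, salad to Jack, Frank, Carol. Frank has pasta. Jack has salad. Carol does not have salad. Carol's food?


From clues:
  Frank → pasta
  Jack → salad
By elimination, Carol gets the remaining.

pizza


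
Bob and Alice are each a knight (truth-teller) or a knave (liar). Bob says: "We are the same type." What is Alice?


Bob says: "We are the same type."
Case 1: Bob is a Knight (truth-teller)
  Statement is true → they ARE the same → Alice is also a Knight
Case 2: Bob is a Knave (liar)
  Statement is false → they are NOT the same → Alice is a Knight
In both cases, Alice is a Knight.

Knight


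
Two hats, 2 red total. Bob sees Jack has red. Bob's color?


Total red = 2, Jack = red
Red accounted for: 1
Remaining for Bob: 1
Bob's hat is red.

red


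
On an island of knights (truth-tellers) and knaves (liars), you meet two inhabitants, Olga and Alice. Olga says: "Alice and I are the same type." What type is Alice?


Olga says: "Alice and I are the same type."
Case 1: Olga is a Knight (truth-teller)
  Statement is true → they ARE the same → Alice is also a Knight
Case 2: Olga is a Knave (liar)
  Statement is false → they are NOT the same → Alice is a Knight
In both cases, Alice is a Knight.

Knight


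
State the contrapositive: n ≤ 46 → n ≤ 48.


Original: If n ≤ 46, then n ≤ 48
Contrapositive: If ¬Q, then ¬P
Negate Q: not (n ≤ 48)
Negate P: not (n ≤ 46)

If not (n ≤ 48), then not (n ≤ 46).


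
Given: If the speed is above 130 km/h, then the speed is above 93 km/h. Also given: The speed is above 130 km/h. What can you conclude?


Modus ponens: P → Q, P ⊢ Q
P: the speed is above 130 km/h
Q: the speed is above 93 km/h
We have P → Q and P is true.
By modus ponens, Q must be true.

The speed is above 93 km/h


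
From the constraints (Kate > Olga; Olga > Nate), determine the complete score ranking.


Constraints: Kate > Olga; Olga > Nate
Method: at each step, the next-highest is the one remaining person who never appears on the smaller side of a constraint between remaining people.
  Step 1: remaining {Kate, Olga, Nate}; on the smaller side: {Olga, Nate} → Kate is next (Kate > Olga).
  Step 2: remaining {Olga, Nate}; on the smaller side: {Nate} → Olga is next (Olga > Nate).
  Step 3: only Nate remains → lowest.
Final ranking (highest to lowest):

Kate > Olga > Nate


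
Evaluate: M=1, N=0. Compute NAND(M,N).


M AND N = 0
NOT(0) = 1

1


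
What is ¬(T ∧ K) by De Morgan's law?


De Morgan's law: ¬(P ∧ Q) ≡ ¬P ∨ ¬Q
¬(T ∧ K) = ¬T ∨ ¬K

¬T ∨ ¬K


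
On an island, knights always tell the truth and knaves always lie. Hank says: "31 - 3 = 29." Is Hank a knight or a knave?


Statement: "31 - 3 = 29."
Actual: 31 - 3 = 28
Claimed: 29
Statement is FALSE → Hank lies → Knave

Knave


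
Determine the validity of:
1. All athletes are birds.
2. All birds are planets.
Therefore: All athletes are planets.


Premise 1: All athletes are birds.
Premise 2: All birds are planets.
Conclusion: All athletes are planets.
Barbara syllogism (AAA-1): All A are B, All B are C → All A are C.
Middle term (birds) distributed in premise 2.

Valid


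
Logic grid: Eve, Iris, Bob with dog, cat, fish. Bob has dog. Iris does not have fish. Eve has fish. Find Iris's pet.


From clues:
  Bob → dog
  Eve → fish
By elimination, Iris gets the remaining.

cat


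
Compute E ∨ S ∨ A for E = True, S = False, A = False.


E = True, S = False, A = False
Step 1: E ∨ S = True OR False = True
Step 2: True ∨ A = True OR False = True
OR is true when at least one operand is true.

True


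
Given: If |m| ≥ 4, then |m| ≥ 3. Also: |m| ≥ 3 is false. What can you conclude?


Modus tollens: P → Q, ¬Q ⊢ ¬P
P: |m| ≥ 4
Q: |m| ≥ 3
We have P → Q and Q is false.
By modus tollens, P must be false.

It is not the case that |m| ≥ 4


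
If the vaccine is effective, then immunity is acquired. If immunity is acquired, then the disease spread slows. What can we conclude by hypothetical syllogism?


Hypothetical syllogism: P → Q, Q → R ⊢ P → R
Premise 1: the vaccine is effective → immunity is acquired
Premise 2: immunity is acquired → the disease spread slows
Chain the implications: the middle term (immunity is acquired) links the two.
Conclusion: If the vaccine is effective, then the disease spread slows.

If the vaccine is effective, then the disease spread slows.


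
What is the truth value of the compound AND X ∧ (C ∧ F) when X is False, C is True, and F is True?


X = False, C = True, F = True
Step 1: C ∧ F = True AND True = True
Step 2: X ∧ True = False AND True = False
AND is true only when ALL operands are true.

False


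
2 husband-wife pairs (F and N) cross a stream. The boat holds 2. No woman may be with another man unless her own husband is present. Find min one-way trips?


Label couples F and N.
1. WF+WN → (far: WF,WN; near: HF,HN)
2. WF ←   (far: WN; near: HF,HN,WF)
3. HF+HN → (far: HF,HN,WN; near: WF)
4. HF ←   (far: HN,WN; near: HF,WF)  — HF returns, since WF is alone on near bank
5. HF+WF → (far: all four; near: empty)
Every state respects the constraint.
Minimum trips = 5

5


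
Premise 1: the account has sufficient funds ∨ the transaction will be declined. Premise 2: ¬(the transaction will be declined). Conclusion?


Disjunctive syllogism: P ∨ Q, ¬P ⊢ Q
Disjunction: the account has sufficient funds ∨ the transaction will be declined
We know it is not the case that the transaction will be declined.
By disjunctive syllogism, the other disjunct must be true.

The account has sufficient funds


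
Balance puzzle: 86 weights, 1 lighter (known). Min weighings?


Each weighing has 3 outcomes (left heavy / balance / right heavy), so k weighings distinguish at most 3^k cases; splitting into three near-equal groups achieves this.
Need 3^k ≥ 86: 3^4 = 81 < 86 ≤ 3^5 = 243
k = ⌈log₃(86)⌉ = 5

5


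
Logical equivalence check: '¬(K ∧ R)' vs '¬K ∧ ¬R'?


Expression 1: ¬(K ∧ R)
Expression 2: ¬K ∧ ¬R
Truth table (K R | Expr1 Expr2):
  T T |   F     F
  T F |   T     F   ← differ
  F T |   T     F   ← differ
  F F |   T     T
Counterexample: K=T, R=F gives Expr1 = T but Expr2 = F, so the expressions are NOT logically equivalent.

No


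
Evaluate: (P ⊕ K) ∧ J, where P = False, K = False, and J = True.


P = False, K = False, J = True
Step 1: P ⊕ K = False XOR False = False
Step 2: False ∧ J = False AND True = False
XOR true when exactly one of P,K is true; then AND with J.

False


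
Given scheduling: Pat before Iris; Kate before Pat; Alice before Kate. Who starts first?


Constraints: Pat before Iris; Kate before Pat; Alice before Kate
The first task can have nothing scheduled before it, so it must never appear on the right of a 'before'.
Tasks appearing after some 'before': Iris, Pat, Kate.
The only task not in that list is Alice → it is first.

Alice


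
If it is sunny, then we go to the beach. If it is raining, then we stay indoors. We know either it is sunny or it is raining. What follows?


Constructive dilemma: (P → Q) ∧ (R → S), P ∨ R ⊢ Q ∨ S
Premise 1: it is sunny → we go to the beach
Premise 2: it is raining → we stay indoors
Premise 3: it is sunny ∨ it is raining
Case 1: Assuming it is sunny, then by Premise 1, we go to the beach.
Case 2: Assuming it is raining, then by Premise 2, we stay indoors.
Since one of it is sunny or it is raining must hold, we get we go to the beach or we stay indoors.

We go to the beach or we stay indoors.


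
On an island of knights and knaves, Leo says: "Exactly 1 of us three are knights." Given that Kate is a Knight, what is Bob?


Leo claims exactly 1 knights among Leo, Kate, Bob.
Given: Kate is a Knight.

Case 1: Leo is a Knight (tells truth)
  Then exactly 1 of the three are knights.
  Counting Leo, Kate: 2 knight(s) so far. Need -1 more → impossible.
Case 2: Leo is a Knave (lies)
  Then the count is NOT 1.
  If Bob = Knave, count = 1 = 1 → claim would be true, contradicts lie.
  If Bob = Knight, count = 2 ≠ 1 → lie confirmed ✓

Bob is a Knight.

Knight


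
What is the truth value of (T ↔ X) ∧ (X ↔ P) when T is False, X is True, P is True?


T = False, X = True, P = True
Step 1: T ↔ X is true when T and X have the same value. Result: False
Step 2: X ↔ P is true when X and P have the same value. Result: True
Step 3: False ∧ True = False

False


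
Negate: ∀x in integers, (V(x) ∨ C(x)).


Original: ∀x (V(x) ∨ C(x))
Rule: ¬∀→∃, ¬∃→∀, negate predicate.
Negation: ∃x (¬V(x) ∧ ¬C(x))

∃x (¬V(x) ∧ ¬C(x))


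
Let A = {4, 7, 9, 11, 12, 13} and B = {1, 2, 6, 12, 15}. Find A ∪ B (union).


A = {4, 7, 9, 11, 12, 13}
B = {1, 2, 6, 12, 15}
Operation: union
All elements combined: 1, 2, 4, 6, 7, 9, 11, 12, 13, 15

{1, 2, 4, 6, 7, 9, 11, 12, 13, 15}


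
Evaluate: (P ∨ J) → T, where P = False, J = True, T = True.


P = False, J = True, T = True
Step 1: P ∨ J = False OR True = True
Step 2: (True) → T: false only when antecedent=True and T=False.
Result: True

True


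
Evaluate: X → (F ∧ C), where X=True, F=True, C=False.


X = True, F = True, C = False
Expression: X → (F ∧ C)
Step 1: F ∧ C = True AND False = False
Step 2: X → (False) = True → False = False

False


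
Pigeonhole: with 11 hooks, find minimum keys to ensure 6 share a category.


Pigeonhole: to guarantee k in one of n categories, need (k-1)×n + 1.
k = 6, n = 11
Minimum = (6-1) × 11 + 1 = 5 × 11 + 1

56


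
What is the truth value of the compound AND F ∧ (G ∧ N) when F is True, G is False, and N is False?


F = True, G = False, N = False
Step 1: G ∧ N = False AND False = False
Step 2: F ∧ False = True AND False = False
AND is true only when ALL operands are true.

False


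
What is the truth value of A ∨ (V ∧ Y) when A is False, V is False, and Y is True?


A = False, V = False, Y = True
Step 1: V ∧ Y = False AND True = False
Step 2: A ∨ False = False OR False = False
AND evaluated first (higher precedence); then OR applied.

False


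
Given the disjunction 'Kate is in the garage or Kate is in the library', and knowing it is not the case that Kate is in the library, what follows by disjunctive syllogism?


Disjunctive syllogism: P ∨ Q, ¬P ⊢ Q
Disjunction: Kate is in the garage ∨ Kate is in the library
We know it is not the case that Kate is in the library.
By disjunctive syllogism, the other disjunct must be true.

Kate is in the garage


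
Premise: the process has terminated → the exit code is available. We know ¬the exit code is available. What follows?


Modus tollens: P → Q, ¬Q ⊢ ¬P
P: the process has terminated
Q: the exit code is available
We have P → Q and Q is false.
By modus tollens, P must be false.

It is not the case that the process has terminated


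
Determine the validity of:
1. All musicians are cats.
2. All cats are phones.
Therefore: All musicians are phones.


Premise 1: All musicians are cats.
Premise 2: All cats are phones.
Conclusion: All musicians are phones.
Barbara syllogism (AAA-1): All A are B, All B are C → All A are C.
Middle term (cats) distributed in premise 2.

Valid


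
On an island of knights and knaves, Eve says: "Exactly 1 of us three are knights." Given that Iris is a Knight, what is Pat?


Eve claims exactly 1 knights among Eve, Iris, Pat.
Given: Iris is a Knight.

Case 1: Eve is a Knight (tells truth)
  Then exactly 1 of the three are knights.
  Counting Eve, Iris: 2 knight(s) so far. Need -1 more → impossible.
Case 2: Eve is a Knave (lies)
  Then the count is NOT 1.
  If Pat = Knave, count = 1 = 1 → claim would be true, contradicts lie.
  If Pat = Knight, count = 2 ≠ 1 → lie confirmed ✓

Pat is a Knight.

Knight


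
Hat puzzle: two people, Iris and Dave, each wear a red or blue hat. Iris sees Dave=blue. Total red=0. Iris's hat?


Total red = 0, Dave = blue
Red accounted for: 0
Remaining for Iris: 0
Iris's hat is blue.

blue


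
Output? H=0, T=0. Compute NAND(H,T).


H AND T = 0
NOT(0) = 1

1


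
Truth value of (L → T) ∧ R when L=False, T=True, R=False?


L = False, T = True, R = False
Expression: (L → T) ∧ R
Step 1: L → T = False → True (false only if L=True, T=False) = True
Step 2: (True) ∧ R = True AND False = False

False


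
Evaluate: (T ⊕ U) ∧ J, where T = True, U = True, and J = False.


T = True, U = True, J = False
Step 1: T ⊕ U = True XOR True = False
Step 2: False ∧ J = False AND False = False
XOR true when exactly one of T,U is true; then AND with J.

False


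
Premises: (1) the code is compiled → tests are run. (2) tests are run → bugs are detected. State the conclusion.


Hypothetical syllogism: P → Q, Q → R ⊢ P → R
Premise 1: the code is compiled → tests are run
Premise 2: tests are run → bugs are detected
Chain the implications: the middle term (tests are run) links the two.
Conclusion: If the code is compiled, then bugs are detected.

If the code is compiled, then bugs are detected.


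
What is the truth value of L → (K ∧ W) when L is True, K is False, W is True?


L = True, K = False, W = True
Step 1: K ∧ W = False AND True = False
Step 2: L → (False): false only when L=True and consequent=False.
Result: False

False


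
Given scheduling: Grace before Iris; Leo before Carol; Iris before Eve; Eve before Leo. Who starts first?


Constraints: Grace before Iris; Leo before Carol; Iris before Eve; Eve before Leo
The first task can have nothing scheduled before it, so it must never appear on the right of a 'before'.
Tasks appearing after some 'before': Iris, Carol, Eve, Leo.
The only task not in that list is Grace → it is first.

Grace


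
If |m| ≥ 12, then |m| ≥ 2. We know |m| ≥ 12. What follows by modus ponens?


Modus ponens: P → Q, P ⊢ Q
P: |m| ≥ 12
Q: |m| ≥ 2
We have P → Q and P is true.
By modus ponens, Q must be true.

|m| ≥ 2


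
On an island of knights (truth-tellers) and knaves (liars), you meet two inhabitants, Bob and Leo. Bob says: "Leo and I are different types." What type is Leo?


Bob says: "Leo and I are different types."
Case 1: Bob is a Knight (truth-teller)
  Statement is true → they ARE different → Leo is a Knave
Case 2: Bob is a Knave (liar)
  Statement is false → they are NOT different → Leo is a Knave
In both cases, Leo is a Knave.

Knave


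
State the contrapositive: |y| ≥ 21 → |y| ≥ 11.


Original: If |y| ≥ 21, then |y| ≥ 11
Contrapositive: If ¬Q, then ¬P
Negate Q: not (|y| ≥ 11)
Negate P: not (|y| ≥ 21)

If not (|y| ≥ 11), then not (|y| ≥ 21).


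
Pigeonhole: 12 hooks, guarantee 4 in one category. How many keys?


Pigeonhole: to guarantee k in one of n categories, need (k-1)×n + 1.
k = 4, n = 12
Minimum = (4-1) × 12 + 1 = 3 × 12 + 1

37


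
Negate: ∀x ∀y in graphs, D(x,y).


Original: ∀x ∀y D(x,y)
Rule: ¬∀→∃, ¬∃→∀, negate predicate.
Negation: ∃x ∃y ¬D(x,y)

∃x ∃y ¬D(x,y)


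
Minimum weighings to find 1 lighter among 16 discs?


Each weighing has 3 outcomes (left heavy / balance / right heavy), so k weighings distinguish at most 3^k cases; splitting into three near-equal groups achieves this.
Need 3^k ≥ 16: 3^2 = 9 < 16 ≤ 3^3 = 27
k = ⌈log₃(16)⌉ = 3

3


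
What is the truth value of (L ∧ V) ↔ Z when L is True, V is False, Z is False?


L = True, V = False, Z = False
Step 1: L ∧ V = True AND False = False
Step 2: (False) ↔ Z: true when both sides have same truth value.
Result: False ↔ False = True

True


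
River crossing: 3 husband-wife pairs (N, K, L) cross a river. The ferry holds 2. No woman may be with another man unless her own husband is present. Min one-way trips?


Label couples N, K, L (H = husband, W = wife).
Counting alone: 6 people, the ferry carries 2 and someone must bring it back, so each round trip nets at most +1 on the far side until the last crossing → at least 9 trips. The jealousy constraint makes 9 impossible; the shortest valid schedule has 11:
1. WN+WK →  (far: WN,WK; near: HN,HK,HL,WL)
2. WN ←       (far: WK; near: HN,HK,HL,WN,WL)
3. WN+WL →  (far: WN,WK,WL; near: HN,HK,HL)
4. WN ←       (far: WK,WL; near: HN,HK,HL,WN)
5. HK+HL →  (far: HK,WK,HL,WL; near: HN,WN)
6. HK+WK ←  (far: HL,WL; near: HN,WN,HK,WK)
7. HN+HK →  (far: HN,HK,HL,WL; near: WN,WK)
8. WL ←       (far: HN,HK,HL; near: WN,WK,WL)
9. WN+WK →  (far: HN,WN,HK,WK,HL; near: WL)
10. HL ←      (far: HN,WN,HK,WK; near: HL,WL)
11. HL+WL → (far: all six; near: empty)
In every state each wife is either with her husband or with no other man.
Minimum trips = 11

11


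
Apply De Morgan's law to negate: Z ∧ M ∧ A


De Morgan's law: ¬(P ∧ Q ∧ R) ≡ ¬P ∨ ¬Q ∨ ¬R
¬(Z ∧ M ∧ A) = ¬Z ∨ ¬M ∨ ¬A

¬Z ∨ ¬M ∨ ¬A


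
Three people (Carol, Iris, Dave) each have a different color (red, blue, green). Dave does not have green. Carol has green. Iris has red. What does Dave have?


From clues:
  Iris → red
  Carol → green
By elimination, Dave gets the remaining.

blue


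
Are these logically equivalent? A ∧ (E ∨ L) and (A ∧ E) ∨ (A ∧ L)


Expression 1: A ∧ (E ∨ L)
Expression 2: (A ∧ E) ∨ (A ∧ L)
Truth table (A E L | Expr1 Expr2):
  T T T |   T     T
  T T F |   T     T
  T F T |   T     T
  T F F |   F     F
  F T T |   F     F
  F T F |   F     F
  F F T |   F     F
  F F F |   F     F
All 8 rows agree, so the expressions are logically equivalent.

Yes
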